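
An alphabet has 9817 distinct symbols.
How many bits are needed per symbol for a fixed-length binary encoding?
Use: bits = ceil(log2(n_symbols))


log2(9817) = 13.2611
Bracket: 2^13 = 8192 < 9817 <= 2^14 = 16384
So ceil(log2(9817)) = 14

bits = ceil(log2(9817)) = ceil(13.2611) = 14 bits


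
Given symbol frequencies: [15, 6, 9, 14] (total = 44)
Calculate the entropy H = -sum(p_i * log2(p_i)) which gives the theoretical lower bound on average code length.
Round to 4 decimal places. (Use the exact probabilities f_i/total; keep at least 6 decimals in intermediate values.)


Per-symbol terms -p_i * log2(p_i) with p_i = f_i/44:
  p = 15/44 = 0.340909: log2(p) = -1.552541, -p*log2(p) = 0.529275
  p = 6/44 = 0.136364: log2(p) = -2.874469, -p*log2(p) = 0.391973
  p = 9/44 = 0.204545: log2(p) = -2.289507, -p*log2(p) = 0.468308
  p = 14/44 = 0.318182: log2(p) = -1.652077, -p*log2(p) = 0.525661
H = 0.529275 + 0.391973 + 0.468308 + 0.525661 = 1.915217

H = 1.9152 bits/symbol


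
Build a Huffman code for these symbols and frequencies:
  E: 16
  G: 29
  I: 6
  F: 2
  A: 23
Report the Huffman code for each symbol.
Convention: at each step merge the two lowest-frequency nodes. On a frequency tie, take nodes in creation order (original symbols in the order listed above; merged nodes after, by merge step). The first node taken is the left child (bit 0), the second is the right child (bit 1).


Huffman tree construction:
Step 1: Merge F(2) + I(6) = 8
Step 2: Merge (F+I)(8) + E(16) = 24
Step 3: Merge A(23) + ((F+I)+E)(24) = 47
Step 4: Merge G(29) + (A+((F+I)+E))(47) = 76
Read each symbol's code off the tree from the root (left child = 0, right child = 1).

Codes:
  E: 111 (length 3)
  G: 0 (length 1)
  I: 1101 (length 4)
  F: 1100 (length 4)
  A: 10 (length 2)
Average code length: 155/76 = 2.0395 bits/symbol


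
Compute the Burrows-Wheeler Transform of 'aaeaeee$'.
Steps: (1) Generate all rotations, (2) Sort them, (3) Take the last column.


Rotations (sorted):
  0: $aaeaeee -> last char: e
  1: aaeaeee$ -> last char: $
  2: aeaeee$a -> last char: a
  3: aeee$aae -> last char: e
  4: e$aaeaee -> last char: e
  5: eaeee$aa -> last char: a
  6: ee$aaeae -> last char: e
  7: eee$aaea -> last char: a


BWT = e$aeeaea


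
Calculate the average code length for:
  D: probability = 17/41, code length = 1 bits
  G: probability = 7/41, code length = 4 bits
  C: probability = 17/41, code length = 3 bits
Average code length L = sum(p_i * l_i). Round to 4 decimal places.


Weighted contributions p_i * l_i:
  D: (17/41) * 1 = 17/41
  G: (7/41) * 4 = 28/41
  C: (17/41) * 3 = 51/41
Sum = (17 + 28 + 51)/41 = 96/41

L = 96/41 = 2.3415 bits/symbol


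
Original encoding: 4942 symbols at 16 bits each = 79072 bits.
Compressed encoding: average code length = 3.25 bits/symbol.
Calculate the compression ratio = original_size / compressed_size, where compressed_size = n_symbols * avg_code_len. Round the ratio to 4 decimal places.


original_size = n_symbols * orig_bits = 4942 * 16 = 79072 bits
compressed_size = n_symbols * avg_code_len = 4942 * 3.25 = 16061.5 bits
ratio = original_size / compressed_size = 79072 / 16061.5 = 4.9231

Compression ratio = 4.9231


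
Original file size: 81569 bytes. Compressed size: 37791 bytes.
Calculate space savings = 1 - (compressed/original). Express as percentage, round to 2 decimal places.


ratio = compressed/original = 37791/81569 = 0.463301
savings = 1 - ratio = 1 - 0.463301 = 0.536699
as a percentage: 0.536699 * 100 = 53.67%

Space savings = 1 - 37791/81569 = 53.67%


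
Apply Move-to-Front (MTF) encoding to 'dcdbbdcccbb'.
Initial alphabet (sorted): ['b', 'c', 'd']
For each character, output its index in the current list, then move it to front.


MTF encoding:
'd': index 2 in ['b', 'c', 'd'] -> ['d', 'b', 'c']
'c': index 2 in ['d', 'b', 'c'] -> ['c', 'd', 'b']
'd': index 1 in ['c', 'd', 'b'] -> ['d', 'c', 'b']
'b': index 2 in ['d', 'c', 'b'] -> ['b', 'd', 'c']
'b': index 0 in ['b', 'd', 'c'] -> ['b', 'd', 'c']
'd': index 1 in ['b', 'd', 'c'] -> ['d', 'b', 'c']
'c': index 2 in ['d', 'b', 'c'] -> ['c', 'd', 'b']
'c': index 0 in ['c', 'd', 'b'] -> ['c', 'd', 'b']
'c': index 0 in ['c', 'd', 'b'] -> ['c', 'd', 'b']
'b': index 2 in ['c', 'd', 'b'] -> ['b', 'c', 'd']
'b': index 0 in ['b', 'c', 'd'] -> ['b', 'c', 'd']


Output: [2, 2, 1, 2, 0, 1, 2, 0, 0, 2, 0]


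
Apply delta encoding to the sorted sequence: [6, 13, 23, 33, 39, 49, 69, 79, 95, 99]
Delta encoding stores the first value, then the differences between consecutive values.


First value: 6
Deltas:
  13 - 6 = 7
  23 - 13 = 10
  33 - 23 = 10
  39 - 33 = 6
  49 - 39 = 10
  69 - 49 = 20
  79 - 69 = 10
  95 - 79 = 16
  99 - 95 = 4


Delta encoded: [6, 7, 10, 10, 6, 10, 20, 10, 16, 4]


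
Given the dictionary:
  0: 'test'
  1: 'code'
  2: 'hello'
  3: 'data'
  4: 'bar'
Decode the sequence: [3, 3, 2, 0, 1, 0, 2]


Look up each index in the dictionary:
  3 -> 'data'
  3 -> 'data'
  2 -> 'hello'
  0 -> 'test'
  1 -> 'code'
  0 -> 'test'
  2 -> 'hello'

Decoded: "data data hello test code test hello"


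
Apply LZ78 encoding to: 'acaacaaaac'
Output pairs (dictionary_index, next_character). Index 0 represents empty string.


LZ78 encoding steps:
Dictionary: {0: ''}
Step 1: w='' (idx 0), next='a' -> output (0, 'a'), add 'a' as idx 1
Step 2: w='' (idx 0), next='c' -> output (0, 'c'), add 'c' as idx 2
Step 3: w='a' (idx 1), next='a' -> output (1, 'a'), add 'aa' as idx 3
Step 4: w='c' (idx 2), next='a' -> output (2, 'a'), add 'ca' as idx 4
Step 5: w='aa' (idx 3), next='a' -> output (3, 'a'), add 'aaa' as idx 5
Step 6: w='c' (idx 2), end of input -> output (2, '')


Encoded: [(0, 'a'), (0, 'c'), (1, 'a'), (2, 'a'), (3, 'a'), (2, '')]


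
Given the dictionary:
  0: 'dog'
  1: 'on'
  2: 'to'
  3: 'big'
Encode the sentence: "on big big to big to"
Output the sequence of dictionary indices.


Look up each word in the dictionary:
  'on' -> 1
  'big' -> 3
  'big' -> 3
  'to' -> 2
  'big' -> 3
  'to' -> 2

Encoded: [1, 3, 3, 2, 3, 2]


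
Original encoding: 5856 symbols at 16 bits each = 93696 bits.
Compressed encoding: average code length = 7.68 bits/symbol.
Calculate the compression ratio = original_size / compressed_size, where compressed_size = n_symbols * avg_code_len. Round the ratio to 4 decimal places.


original_size = n_symbols * orig_bits = 5856 * 16 = 93696 bits
compressed_size = n_symbols * avg_code_len = 5856 * 7.68 = 44974.08 bits
ratio = original_size / compressed_size = 93696 / 44974.08 = 2.0833

Compression ratio = 2.0833


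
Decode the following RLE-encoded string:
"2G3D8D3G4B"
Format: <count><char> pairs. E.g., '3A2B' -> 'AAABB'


Expanding each <count><char> pair:
  2G -> 'GG'
  3D -> 'DDD'
  8D -> 'DDDDDDDD'
  3G -> 'GGG'
  4B -> 'BBBB'

Decoded = GGDDDDDDDDDDDGGGBBBB


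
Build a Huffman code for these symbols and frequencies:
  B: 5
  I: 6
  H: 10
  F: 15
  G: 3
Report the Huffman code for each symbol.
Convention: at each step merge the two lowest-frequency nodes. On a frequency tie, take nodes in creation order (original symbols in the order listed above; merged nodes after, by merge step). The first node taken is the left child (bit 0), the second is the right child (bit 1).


Huffman tree construction:
Step 1: Merge G(3) + B(5) = 8
Step 2: Merge I(6) + (G+B)(8) = 14
Step 3: Merge H(10) + (I+(G+B))(14) = 24
Step 4: Merge F(15) + (H+(I+(G+B)))(24) = 39
Read each symbol's code off the tree from the root (left child = 0, right child = 1).

Codes:
  B: 1111 (length 4)
  I: 110 (length 3)
  H: 10 (length 2)
  F: 0 (length 1)
  G: 1110 (length 4)
Average code length: 85/39 = 2.1795 bits/symbol


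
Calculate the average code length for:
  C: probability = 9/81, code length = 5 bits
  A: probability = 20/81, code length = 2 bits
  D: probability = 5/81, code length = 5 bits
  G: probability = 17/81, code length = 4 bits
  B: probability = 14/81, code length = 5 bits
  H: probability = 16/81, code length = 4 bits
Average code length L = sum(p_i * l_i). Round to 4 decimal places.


Weighted contributions p_i * l_i:
  C: (9/81) * 5 = 45/81
  A: (20/81) * 2 = 40/81
  D: (5/81) * 5 = 25/81
  G: (17/81) * 4 = 68/81
  B: (14/81) * 5 = 70/81
  H: (16/81) * 4 = 64/81
Sum = (45 + 40 + 25 + 68 + 70 + 64)/81 = 312/81

L = 312/81 = 3.8519 bits/symbol


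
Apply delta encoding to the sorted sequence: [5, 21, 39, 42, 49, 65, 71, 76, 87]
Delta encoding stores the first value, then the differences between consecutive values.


First value: 5
Deltas:
  21 - 5 = 16
  39 - 21 = 18
  42 - 39 = 3
  49 - 42 = 7
  65 - 49 = 16
  71 - 65 = 6
  76 - 71 = 5
  87 - 76 = 11


Delta encoded: [5, 16, 18, 3, 7, 16, 6, 5, 11]


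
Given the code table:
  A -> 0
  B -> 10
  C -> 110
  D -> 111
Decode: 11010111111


Decoding:
110 -> C
10 -> B
111 -> D
111 -> D


Result: CBDD


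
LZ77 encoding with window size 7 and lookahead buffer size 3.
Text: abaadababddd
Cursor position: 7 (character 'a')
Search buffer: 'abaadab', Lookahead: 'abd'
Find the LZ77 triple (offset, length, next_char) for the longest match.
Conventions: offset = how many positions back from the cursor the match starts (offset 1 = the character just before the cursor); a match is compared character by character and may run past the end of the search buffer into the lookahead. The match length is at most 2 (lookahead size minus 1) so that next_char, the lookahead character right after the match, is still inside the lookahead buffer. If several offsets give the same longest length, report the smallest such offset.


Try each offset into the search buffer:
  offset=1 (pos 6, char 'b'): match length 0
  offset=2 (pos 5, char 'a'): match length 2
  offset=3 (pos 4, char 'd'): match length 0
  offset=4 (pos 3, char 'a'): match length 1
  offset=5 (pos 2, char 'a'): match length 1
  offset=6 (pos 1, char 'b'): match length 0
  offset=7 (pos 0, char 'a'): match length 2
Longest match has length 2, found at offsets 2, 7; take the smallest, offset 2.
next_char = character at position 7 + 2 = 9 -> 'd'

Best match: offset=2, length=2 (matching 'ab' starting at position 5)
LZ77 triple: (2, 2, 'd')


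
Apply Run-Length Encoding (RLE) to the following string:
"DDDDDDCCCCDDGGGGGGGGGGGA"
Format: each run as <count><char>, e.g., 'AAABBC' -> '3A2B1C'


Scanning runs left to right:
  i=0: run of 'D' x 6 -> '6D'
  i=6: run of 'C' x 4 -> '4C'
  i=10: run of 'D' x 2 -> '2D'
  i=12: run of 'G' x 11 -> '11G'
  i=23: run of 'A' x 1 -> '1A'

RLE = 6D4C2D11G1A


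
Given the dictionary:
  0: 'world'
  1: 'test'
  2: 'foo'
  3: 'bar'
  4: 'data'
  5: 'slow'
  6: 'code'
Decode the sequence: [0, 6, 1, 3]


Look up each index in the dictionary:
  0 -> 'world'
  6 -> 'code'
  1 -> 'test'
  3 -> 'bar'

Decoded: "world code test bar"


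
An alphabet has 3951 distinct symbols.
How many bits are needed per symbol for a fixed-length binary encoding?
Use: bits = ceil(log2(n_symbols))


log2(3951) = 11.948
Bracket: 2^11 = 2048 < 3951 <= 2^12 = 4096
So ceil(log2(3951)) = 12

bits = ceil(log2(3951)) = ceil(11.948) = 12 bits


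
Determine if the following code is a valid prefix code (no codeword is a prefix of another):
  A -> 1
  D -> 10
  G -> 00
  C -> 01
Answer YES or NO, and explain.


Checking each pair (does one codeword prefix another?):
  A='1' vs D='10': prefix -- VIOLATION

NO -- this is NOT a valid prefix code. A (1) is a prefix of D (10).


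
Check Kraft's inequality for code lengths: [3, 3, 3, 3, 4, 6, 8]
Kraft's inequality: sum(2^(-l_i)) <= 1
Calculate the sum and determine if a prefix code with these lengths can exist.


Sum = 2^(-3) + 2^(-3) + 2^(-3) + 2^(-3) + 2^(-4) + 2^(-6) + 2^(-8)
    = 0.125 + 0.125 + 0.125 + 0.125 + 0.0625 + 0.015625 + 0.00390625
    = 149/256 = 0.58203125
Since 0.58203125 <= 1, Kraft's inequality IS satisfied.
A prefix code with these lengths CAN exist.

Kraft sum = 0.58203125. Satisfied.


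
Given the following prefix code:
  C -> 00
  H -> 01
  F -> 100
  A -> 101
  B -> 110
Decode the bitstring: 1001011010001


Decoding step by step:
Bits 100 -> F
Bits 101 -> A
Bits 101 -> A
Bits 00 -> C
Bits 01 -> H


Decoded message: FAACH


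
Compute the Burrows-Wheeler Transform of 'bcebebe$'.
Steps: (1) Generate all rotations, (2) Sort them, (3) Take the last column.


Rotations (sorted):
  0: $bcebebe -> last char: e
  1: bcebebe$ -> last char: $
  2: be$bcebe -> last char: e
  3: bebe$bce -> last char: e
  4: cebebe$b -> last char: b
  5: e$bcebeb -> last char: b
  6: ebe$bceb -> last char: b
  7: ebebe$bc -> last char: c


BWT = e$eebbbc


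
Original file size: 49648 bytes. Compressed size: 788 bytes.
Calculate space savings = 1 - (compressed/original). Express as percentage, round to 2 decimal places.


ratio = compressed/original = 788/49648 = 0.015872
savings = 1 - ratio = 1 - 0.015872 = 0.984128
as a percentage: 0.984128 * 100 = 98.41%

Space savings = 1 - 788/49648 = 98.41%


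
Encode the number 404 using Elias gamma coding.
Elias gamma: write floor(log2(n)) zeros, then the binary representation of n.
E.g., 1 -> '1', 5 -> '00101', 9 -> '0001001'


num_bits = floor(log2(404)) + 1 = 9
leading_zeros = num_bits - 1 = 8
binary(404) = 110010100

Elias gamma(404) = '00000000' + '110010100' = 00000000110010100 (17 bits)


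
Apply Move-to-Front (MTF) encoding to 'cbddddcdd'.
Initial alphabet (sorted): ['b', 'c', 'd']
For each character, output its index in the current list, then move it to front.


MTF encoding:
'c': index 1 in ['b', 'c', 'd'] -> ['c', 'b', 'd']
'b': index 1 in ['c', 'b', 'd'] -> ['b', 'c', 'd']
'd': index 2 in ['b', 'c', 'd'] -> ['d', 'b', 'c']
'd': index 0 in ['d', 'b', 'c'] -> ['d', 'b', 'c']
'd': index 0 in ['d', 'b', 'c'] -> ['d', 'b', 'c']
'd': index 0 in ['d', 'b', 'c'] -> ['d', 'b', 'c']
'c': index 2 in ['d', 'b', 'c'] -> ['c', 'd', 'b']
'd': index 1 in ['c', 'd', 'b'] -> ['d', 'c', 'b']
'd': index 0 in ['d', 'c', 'b'] -> ['d', 'c', 'b']


Output: [1, 1, 2, 0, 0, 0, 2, 1, 0]


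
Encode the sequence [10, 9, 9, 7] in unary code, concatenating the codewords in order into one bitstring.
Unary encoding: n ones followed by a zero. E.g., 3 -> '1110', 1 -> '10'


Encode each number as n ones followed by a terminating 0:
  10 -> 11111111110 (11 bits)
  9 -> 1111111110 (10 bits)
  9 -> 1111111110 (10 bits)
  7 -> 11111110 (8 bits)
Total length = 11 + 10 + 10 + 8 = 39 bits.

Unary([10, 9, 9, 7]) = 111111111101111111110111111111011111110 (39 bits)


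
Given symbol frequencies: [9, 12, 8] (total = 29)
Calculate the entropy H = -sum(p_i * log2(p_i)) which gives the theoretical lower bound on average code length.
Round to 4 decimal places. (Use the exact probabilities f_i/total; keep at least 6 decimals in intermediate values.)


Per-symbol terms -p_i * log2(p_i) with p_i = f_i/29:
  p = 9/29 = 0.310345: log2(p) = -1.688056, -p*log2(p) = 0.523879
  p = 12/29 = 0.413793: log2(p) = -1.273018, -p*log2(p) = 0.526766
  p = 8/29 = 0.275862: log2(p) = -1.857981, -p*log2(p) = 0.512546
H = 0.523879 + 0.526766 + 0.512546 = 1.563191

H = 1.5632 bits/symbol


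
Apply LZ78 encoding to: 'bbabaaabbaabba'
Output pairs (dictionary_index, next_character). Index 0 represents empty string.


LZ78 encoding steps:
Dictionary: {0: ''}
Step 1: w='' (idx 0), next='b' -> output (0, 'b'), add 'b' as idx 1
Step 2: w='b' (idx 1), next='a' -> output (1, 'a'), add 'ba' as idx 2
Step 3: w='ba' (idx 2), next='a' -> output (2, 'a'), add 'baa' as idx 3
Step 4: w='' (idx 0), next='a' -> output (0, 'a'), add 'a' as idx 4
Step 5: w='b' (idx 1), next='b' -> output (1, 'b'), add 'bb' as idx 5
Step 6: w='a' (idx 4), next='a' -> output (4, 'a'), add 'aa' as idx 6
Step 7: w='bb' (idx 5), next='a' -> output (5, 'a'), add 'bba' as idx 7


Encoded: [(0, 'b'), (1, 'a'), (2, 'a'), (0, 'a'), (1, 'b'), (4, 'a'), (5, 'a')]


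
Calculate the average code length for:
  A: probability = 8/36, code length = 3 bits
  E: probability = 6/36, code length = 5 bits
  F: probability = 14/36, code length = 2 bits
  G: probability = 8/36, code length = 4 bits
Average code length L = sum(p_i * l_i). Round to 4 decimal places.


Weighted contributions p_i * l_i:
  A: (8/36) * 3 = 24/36
  E: (6/36) * 5 = 30/36
  F: (14/36) * 2 = 28/36
  G: (8/36) * 4 = 32/36
Sum = (24 + 30 + 28 + 32)/36 = 114/36

L = 114/36 = 3.1667 bits/symbol


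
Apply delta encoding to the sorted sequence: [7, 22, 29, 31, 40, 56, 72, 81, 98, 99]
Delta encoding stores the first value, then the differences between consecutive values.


First value: 7
Deltas:
  22 - 7 = 15
  29 - 22 = 7
  31 - 29 = 2
  40 - 31 = 9
  56 - 40 = 16
  72 - 56 = 16
  81 - 72 = 9
  98 - 81 = 17
  99 - 98 = 1


Delta encoded: [7, 15, 7, 2, 9, 16, 16, 9, 17, 1]


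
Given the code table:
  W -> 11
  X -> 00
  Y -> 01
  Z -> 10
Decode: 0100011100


Decoding:
01 -> Y
00 -> X
01 -> Y
11 -> W
00 -> X


Result: YXYWX


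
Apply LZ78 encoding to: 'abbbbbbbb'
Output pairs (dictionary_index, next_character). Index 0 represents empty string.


LZ78 encoding steps:
Dictionary: {0: ''}
Step 1: w='' (idx 0), next='a' -> output (0, 'a'), add 'a' as idx 1
Step 2: w='' (idx 0), next='b' -> output (0, 'b'), add 'b' as idx 2
Step 3: w='b' (idx 2), next='b' -> output (2, 'b'), add 'bb' as idx 3
Step 4: w='bb' (idx 3), next='b' -> output (3, 'b'), add 'bbb' as idx 4
Step 5: w='bb' (idx 3), end of input -> output (3, '')


Encoded: [(0, 'a'), (0, 'b'), (2, 'b'), (3, 'b'), (3, '')]


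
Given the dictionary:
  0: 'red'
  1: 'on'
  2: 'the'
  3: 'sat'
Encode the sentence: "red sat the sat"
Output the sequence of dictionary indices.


Look up each word in the dictionary:
  'red' -> 0
  'sat' -> 3
  'the' -> 2
  'sat' -> 3

Encoded: [0, 3, 2, 3]


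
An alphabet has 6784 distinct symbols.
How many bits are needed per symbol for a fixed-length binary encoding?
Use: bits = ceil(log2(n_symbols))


log2(6784) = 12.7279
Bracket: 2^12 = 4096 < 6784 <= 2^13 = 8192
So ceil(log2(6784)) = 13

bits = ceil(log2(6784)) = ceil(12.7279) = 13 bits


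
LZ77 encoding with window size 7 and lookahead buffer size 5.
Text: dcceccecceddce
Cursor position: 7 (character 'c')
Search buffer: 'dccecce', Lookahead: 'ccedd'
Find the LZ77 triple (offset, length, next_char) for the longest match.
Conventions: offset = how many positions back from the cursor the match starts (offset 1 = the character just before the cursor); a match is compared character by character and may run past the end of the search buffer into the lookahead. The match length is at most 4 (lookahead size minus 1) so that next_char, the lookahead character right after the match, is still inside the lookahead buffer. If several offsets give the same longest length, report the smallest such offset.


Try each offset into the search buffer:
  offset=1 (pos 6, char 'e'): match length 0
  offset=2 (pos 5, char 'c'): match length 1
  offset=3 (pos 4, char 'c'): match length 3
  offset=4 (pos 3, char 'e'): match length 0
  offset=5 (pos 2, char 'c'): match length 1
  offset=6 (pos 1, char 'c'): match length 3
  offset=7 (pos 0, char 'd'): match length 0
Longest match has length 3, found at offsets 3, 6; take the smallest, offset 3.
next_char = character at position 7 + 3 = 10 -> 'd'

Best match: offset=3, length=3 (matching 'cce' starting at position 4)
LZ77 triple: (3, 3, 'd')


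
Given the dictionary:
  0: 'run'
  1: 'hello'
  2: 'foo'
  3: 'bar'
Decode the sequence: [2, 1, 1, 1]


Look up each index in the dictionary:
  2 -> 'foo'
  1 -> 'hello'
  1 -> 'hello'
  1 -> 'hello'

Decoded: "foo hello hello hello"


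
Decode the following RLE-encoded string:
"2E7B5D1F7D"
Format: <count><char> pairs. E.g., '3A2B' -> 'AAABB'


Expanding each <count><char> pair:
  2E -> 'EE'
  7B -> 'BBBBBBB'
  5D -> 'DDDDD'
  1F -> 'F'
  7D -> 'DDDDDDD'

Decoded = EEBBBBBBBDDDDDFDDDDDDD


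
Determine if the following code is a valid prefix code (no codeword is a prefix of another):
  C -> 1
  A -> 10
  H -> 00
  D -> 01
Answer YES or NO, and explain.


Checking each pair (does one codeword prefix another?):
  C='1' vs A='10': prefix -- VIOLATION

NO -- this is NOT a valid prefix code. C (1) is a prefix of A (10).


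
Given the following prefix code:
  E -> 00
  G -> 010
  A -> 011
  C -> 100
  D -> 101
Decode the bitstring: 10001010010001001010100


Decoding step by step:
Bits 100 -> C
Bits 010 -> G
Bits 100 -> C
Bits 100 -> C
Bits 010 -> G
Bits 010 -> G
Bits 101 -> D
Bits 00 -> E


Decoded message: CGCCGGDE


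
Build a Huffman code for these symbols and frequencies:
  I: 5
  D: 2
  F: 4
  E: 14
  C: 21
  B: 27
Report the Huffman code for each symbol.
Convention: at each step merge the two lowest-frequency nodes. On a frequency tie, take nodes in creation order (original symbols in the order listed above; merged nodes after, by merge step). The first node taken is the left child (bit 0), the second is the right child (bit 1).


Huffman tree construction:
Step 1: Merge D(2) + F(4) = 6
Step 2: Merge I(5) + (D+F)(6) = 11
Step 3: Merge (I+(D+F))(11) + E(14) = 25
Step 4: Merge C(21) + ((I+(D+F))+E)(25) = 46
Step 5: Merge B(27) + (C+((I+(D+F))+E))(46) = 73
Read each symbol's code off the tree from the root (left child = 0, right child = 1).

Codes:
  I: 1100 (length 4)
  D: 11010 (length 5)
  F: 11011 (length 5)
  E: 111 (length 3)
  C: 10 (length 2)
  B: 0 (length 1)
Average code length: 161/73 = 2.2055 bits/symbol


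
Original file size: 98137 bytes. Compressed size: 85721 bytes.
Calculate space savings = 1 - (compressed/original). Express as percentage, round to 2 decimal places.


ratio = compressed/original = 85721/98137 = 0.873483
savings = 1 - ratio = 1 - 0.873483 = 0.126517
as a percentage: 0.126517 * 100 = 12.65%

Space savings = 1 - 85721/98137 = 12.65%


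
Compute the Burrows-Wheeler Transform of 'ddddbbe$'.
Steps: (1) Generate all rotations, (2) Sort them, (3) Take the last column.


Rotations (sorted):
  0: $ddddbbe -> last char: e
  1: bbe$dddd -> last char: d
  2: be$ddddb -> last char: b
  3: dbbe$ddd -> last char: d
  4: ddbbe$dd -> last char: d
  5: dddbbe$d -> last char: d
  6: ddddbbe$ -> last char: $
  7: e$ddddbb -> last char: b


BWT = edbddd$b


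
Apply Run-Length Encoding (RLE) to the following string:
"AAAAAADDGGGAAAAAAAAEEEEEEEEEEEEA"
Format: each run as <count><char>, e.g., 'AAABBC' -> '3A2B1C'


Scanning runs left to right:
  i=0: run of 'A' x 6 -> '6A'
  i=6: run of 'D' x 2 -> '2D'
  i=8: run of 'G' x 3 -> '3G'
  i=11: run of 'A' x 8 -> '8A'
  i=19: run of 'E' x 12 -> '12E'
  i=31: run of 'A' x 1 -> '1A'

RLE = 6A2D3G8A12E1A


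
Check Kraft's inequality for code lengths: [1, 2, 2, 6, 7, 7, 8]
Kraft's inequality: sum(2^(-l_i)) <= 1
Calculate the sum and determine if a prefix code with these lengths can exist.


Sum = 2^(-1) + 2^(-2) + 2^(-2) + 2^(-6) + 2^(-7) + 2^(-7) + 2^(-8)
    = 0.5 + 0.25 + 0.25 + 0.015625 + 0.0078125 + 0.0078125 + 0.00390625
    = 265/256 = 1.03515625
Since 1.03515625 > 1, Kraft's inequality is NOT satisfied.
A prefix code with these lengths CANNOT exist.

Kraft sum = 1.03515625. Not satisfied.


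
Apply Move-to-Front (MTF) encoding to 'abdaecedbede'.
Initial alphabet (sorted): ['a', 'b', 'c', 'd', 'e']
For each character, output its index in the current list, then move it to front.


MTF encoding:
'a': index 0 in ['a', 'b', 'c', 'd', 'e'] -> ['a', 'b', 'c', 'd', 'e']
'b': index 1 in ['a', 'b', 'c', 'd', 'e'] -> ['b', 'a', 'c', 'd', 'e']
'd': index 3 in ['b', 'a', 'c', 'd', 'e'] -> ['d', 'b', 'a', 'c', 'e']
'a': index 2 in ['d', 'b', 'a', 'c', 'e'] -> ['a', 'd', 'b', 'c', 'e']
'e': index 4 in ['a', 'd', 'b', 'c', 'e'] -> ['e', 'a', 'd', 'b', 'c']
'c': index 4 in ['e', 'a', 'd', 'b', 'c'] -> ['c', 'e', 'a', 'd', 'b']
'e': index 1 in ['c', 'e', 'a', 'd', 'b'] -> ['e', 'c', 'a', 'd', 'b']
'd': index 3 in ['e', 'c', 'a', 'd', 'b'] -> ['d', 'e', 'c', 'a', 'b']
'b': index 4 in ['d', 'e', 'c', 'a', 'b'] -> ['b', 'd', 'e', 'c', 'a']
'e': index 2 in ['b', 'd', 'e', 'c', 'a'] -> ['e', 'b', 'd', 'c', 'a']
'd': index 2 in ['e', 'b', 'd', 'c', 'a'] -> ['d', 'e', 'b', 'c', 'a']
'e': index 1 in ['d', 'e', 'b', 'c', 'a'] -> ['e', 'd', 'b', 'c', 'a']


Output: [0, 1, 3, 2, 4, 4, 1, 3, 4, 2, 2, 1]


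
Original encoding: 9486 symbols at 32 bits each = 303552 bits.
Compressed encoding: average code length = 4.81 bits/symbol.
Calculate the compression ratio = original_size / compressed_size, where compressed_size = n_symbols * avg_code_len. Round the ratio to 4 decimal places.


original_size = n_symbols * orig_bits = 9486 * 32 = 303552 bits
compressed_size = n_symbols * avg_code_len = 9486 * 4.81 = 45627.66 bits
ratio = original_size / compressed_size = 303552 / 45627.66 = 6.6528

Compression ratio = 6.6528


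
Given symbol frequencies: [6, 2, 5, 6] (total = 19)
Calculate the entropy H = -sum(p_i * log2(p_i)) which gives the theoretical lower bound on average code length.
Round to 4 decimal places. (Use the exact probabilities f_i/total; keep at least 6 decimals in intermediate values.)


Per-symbol terms -p_i * log2(p_i) with p_i = f_i/19:
  p = 6/19 = 0.315789: log2(p) = -1.662965, -p*log2(p) = 0.525147
  p = 2/19 = 0.105263: log2(p) = -3.247928, -p*log2(p) = 0.341887
  p = 5/19 = 0.263158: log2(p) = -1.925999, -p*log2(p) = 0.506842
  p = 6/19 = 0.315789: log2(p) = -1.662965, -p*log2(p) = 0.525147
H = 0.525147 + 0.341887 + 0.506842 + 0.525147 = 1.899023

H = 1.899 bits/symbol


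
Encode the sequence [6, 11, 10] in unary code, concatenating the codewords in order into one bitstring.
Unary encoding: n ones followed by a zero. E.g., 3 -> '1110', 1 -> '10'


Encode each number as n ones followed by a terminating 0:
  6 -> 1111110 (7 bits)
  11 -> 111111111110 (12 bits)
  10 -> 11111111110 (11 bits)
Total length = 7 + 12 + 11 = 30 bits.

Unary([6, 11, 10]) = 111111011111111111011111111110 (30 bits)


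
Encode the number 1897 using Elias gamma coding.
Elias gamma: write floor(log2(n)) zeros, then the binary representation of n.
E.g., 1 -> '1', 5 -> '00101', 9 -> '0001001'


num_bits = floor(log2(1897)) + 1 = 11
leading_zeros = num_bits - 1 = 10
binary(1897) = 11101101001

Elias gamma(1897) = '0000000000' + '11101101001' = 000000000011101101001 (21 bits)


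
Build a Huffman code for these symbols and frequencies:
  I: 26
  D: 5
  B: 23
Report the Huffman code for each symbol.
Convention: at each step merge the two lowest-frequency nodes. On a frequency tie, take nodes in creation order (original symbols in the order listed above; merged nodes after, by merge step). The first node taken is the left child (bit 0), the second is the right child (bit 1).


Huffman tree construction:
Step 1: Merge D(5) + B(23) = 28
Step 2: Merge I(26) + (D+B)(28) = 54
Read each symbol's code off the tree from the root (left child = 0, right child = 1).

Codes:
  I: 0 (length 1)
  D: 10 (length 2)
  B: 11 (length 2)
Average code length: 82/54 = 1.5185 bits/symbol


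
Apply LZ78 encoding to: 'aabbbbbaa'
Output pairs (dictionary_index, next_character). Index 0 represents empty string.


LZ78 encoding steps:
Dictionary: {0: ''}
Step 1: w='' (idx 0), next='a' -> output (0, 'a'), add 'a' as idx 1
Step 2: w='a' (idx 1), next='b' -> output (1, 'b'), add 'ab' as idx 2
Step 3: w='' (idx 0), next='b' -> output (0, 'b'), add 'b' as idx 3
Step 4: w='b' (idx 3), next='b' -> output (3, 'b'), add 'bb' as idx 4
Step 5: w='b' (idx 3), next='a' -> output (3, 'a'), add 'ba' as idx 5
Step 6: w='a' (idx 1), end of input -> output (1, '')


Encoded: [(0, 'a'), (1, 'b'), (0, 'b'), (3, 'b'), (3, 'a'), (1, '')]


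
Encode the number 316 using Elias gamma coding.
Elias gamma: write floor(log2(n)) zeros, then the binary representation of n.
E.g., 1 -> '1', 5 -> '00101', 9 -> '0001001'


num_bits = floor(log2(316)) + 1 = 9
leading_zeros = num_bits - 1 = 8
binary(316) = 100111100

Elias gamma(316) = '00000000' + '100111100' = 00000000100111100 (17 bits)


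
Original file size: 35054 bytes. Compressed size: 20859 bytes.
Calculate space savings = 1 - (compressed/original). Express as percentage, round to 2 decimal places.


ratio = compressed/original = 20859/35054 = 0.595053
savings = 1 - ratio = 1 - 0.595053 = 0.404947
as a percentage: 0.404947 * 100 = 40.49%

Space savings = 1 - 20859/35054 = 40.49%


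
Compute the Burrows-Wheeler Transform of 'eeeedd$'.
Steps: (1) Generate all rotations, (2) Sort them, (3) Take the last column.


Rotations (sorted):
  0: $eeeedd -> last char: d
  1: d$eeeed -> last char: d
  2: dd$eeee -> last char: e
  3: edd$eee -> last char: e
  4: eedd$ee -> last char: e
  5: eeedd$e -> last char: e
  6: eeeedd$ -> last char: $


BWT = ddeeee$


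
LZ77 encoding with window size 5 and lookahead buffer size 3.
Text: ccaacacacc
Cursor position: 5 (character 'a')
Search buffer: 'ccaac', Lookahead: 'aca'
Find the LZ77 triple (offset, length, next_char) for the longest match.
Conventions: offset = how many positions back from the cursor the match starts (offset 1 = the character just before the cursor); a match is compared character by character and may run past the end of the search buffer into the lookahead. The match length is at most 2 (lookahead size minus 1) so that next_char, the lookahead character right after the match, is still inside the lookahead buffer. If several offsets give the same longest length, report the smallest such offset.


Try each offset into the search buffer:
  offset=1 (pos 4, char 'c'): match length 0
  offset=2 (pos 3, char 'a'): match length 2
  offset=3 (pos 2, char 'a'): match length 1
  offset=4 (pos 1, char 'c'): match length 0
  offset=5 (pos 0, char 'c'): match length 0
Longest match has length 2 at offset 2.
next_char = character at position 5 + 2 = 7 -> 'a'

Best match: offset=2, length=2 (matching 'ac' starting at position 3)
LZ77 triple: (2, 2, 'a')


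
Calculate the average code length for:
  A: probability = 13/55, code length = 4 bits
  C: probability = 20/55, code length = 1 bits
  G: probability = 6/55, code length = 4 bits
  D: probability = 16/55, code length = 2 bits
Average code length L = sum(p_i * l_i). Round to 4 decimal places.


Weighted contributions p_i * l_i:
  A: (13/55) * 4 = 52/55
  C: (20/55) * 1 = 20/55
  G: (6/55) * 4 = 24/55
  D: (16/55) * 2 = 32/55
Sum = (52 + 20 + 24 + 32)/55 = 128/55

L = 128/55 = 2.3273 bits/symbol


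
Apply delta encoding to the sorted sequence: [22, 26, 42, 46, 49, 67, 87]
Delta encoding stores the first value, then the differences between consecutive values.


First value: 22
Deltas:
  26 - 22 = 4
  42 - 26 = 16
  46 - 42 = 4
  49 - 46 = 3
  67 - 49 = 18
  87 - 67 = 20


Delta encoded: [22, 4, 16, 4, 3, 18, 20]


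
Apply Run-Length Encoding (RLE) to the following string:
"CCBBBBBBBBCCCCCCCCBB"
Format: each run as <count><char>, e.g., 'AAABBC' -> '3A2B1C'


Scanning runs left to right:
  i=0: run of 'C' x 2 -> '2C'
  i=2: run of 'B' x 8 -> '8B'
  i=10: run of 'C' x 8 -> '8C'
  i=18: run of 'B' x 2 -> '2B'

RLE = 2C8B8C2B


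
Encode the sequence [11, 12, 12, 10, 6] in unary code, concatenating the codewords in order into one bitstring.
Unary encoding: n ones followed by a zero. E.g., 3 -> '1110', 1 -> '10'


Encode each number as n ones followed by a terminating 0:
  11 -> 111111111110 (12 bits)
  12 -> 1111111111110 (13 bits)
  12 -> 1111111111110 (13 bits)
  10 -> 11111111110 (11 bits)
  6 -> 1111110 (7 bits)
Total length = 12 + 13 + 13 + 11 + 7 = 56 bits.

Unary([11, 12, 12, 10, 6]) = 11111111111011111111111101111111111110111111111101111110 (56 bits)


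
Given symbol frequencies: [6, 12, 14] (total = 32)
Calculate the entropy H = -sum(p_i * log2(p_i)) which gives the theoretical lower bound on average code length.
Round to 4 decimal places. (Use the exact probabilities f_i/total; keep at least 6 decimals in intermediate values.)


Per-symbol terms -p_i * log2(p_i) with p_i = f_i/32:
  p = 6/32 = 0.187500: log2(p) = -2.415037, -p*log2(p) = 0.452820
  p = 12/32 = 0.375000: log2(p) = -1.415037, -p*log2(p) = 0.530639
  p = 14/32 = 0.437500: log2(p) = -1.192645, -p*log2(p) = 0.521782
H = 0.452820 + 0.530639 + 0.521782 = 1.505241

H = 1.5052 bits/symbol


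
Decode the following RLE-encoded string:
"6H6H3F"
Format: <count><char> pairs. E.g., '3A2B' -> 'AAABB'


Expanding each <count><char> pair:
  6H -> 'HHHHHH'
  6H -> 'HHHHHH'
  3F -> 'FFF'

Decoded = HHHHHHHHHHHHFFF


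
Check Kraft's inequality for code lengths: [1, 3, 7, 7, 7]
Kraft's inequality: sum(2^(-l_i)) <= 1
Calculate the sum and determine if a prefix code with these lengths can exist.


Sum = 2^(-1) + 2^(-3) + 2^(-7) + 2^(-7) + 2^(-7)
    = 0.5 + 0.125 + 0.0078125 + 0.0078125 + 0.0078125
    = 83/128 = 0.6484375
Since 0.6484375 <= 1, Kraft's inequality IS satisfied.
A prefix code with these lengths CAN exist.

Kraft sum = 0.6484375. Satisfied.


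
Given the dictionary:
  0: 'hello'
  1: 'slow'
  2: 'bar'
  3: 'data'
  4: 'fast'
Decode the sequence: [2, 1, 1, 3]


Look up each index in the dictionary:
  2 -> 'bar'
  1 -> 'slow'
  1 -> 'slow'
  3 -> 'data'

Decoded: "bar slow slow data"


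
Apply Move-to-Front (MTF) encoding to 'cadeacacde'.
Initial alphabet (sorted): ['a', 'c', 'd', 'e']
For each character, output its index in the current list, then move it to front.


MTF encoding:
'c': index 1 in ['a', 'c', 'd', 'e'] -> ['c', 'a', 'd', 'e']
'a': index 1 in ['c', 'a', 'd', 'e'] -> ['a', 'c', 'd', 'e']
'd': index 2 in ['a', 'c', 'd', 'e'] -> ['d', 'a', 'c', 'e']
'e': index 3 in ['d', 'a', 'c', 'e'] -> ['e', 'd', 'a', 'c']
'a': index 2 in ['e', 'd', 'a', 'c'] -> ['a', 'e', 'd', 'c']
'c': index 3 in ['a', 'e', 'd', 'c'] -> ['c', 'a', 'e', 'd']
'a': index 1 in ['c', 'a', 'e', 'd'] -> ['a', 'c', 'e', 'd']
'c': index 1 in ['a', 'c', 'e', 'd'] -> ['c', 'a', 'e', 'd']
'd': index 3 in ['c', 'a', 'e', 'd'] -> ['d', 'c', 'a', 'e']
'e': index 3 in ['d', 'c', 'a', 'e'] -> ['e', 'd', 'c', 'a']


Output: [1, 1, 2, 3, 2, 3, 1, 1, 3, 3]


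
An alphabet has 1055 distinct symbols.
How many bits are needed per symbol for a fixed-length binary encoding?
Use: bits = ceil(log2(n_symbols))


log2(1055) = 10.043
Bracket: 2^10 = 1024 < 1055 <= 2^11 = 2048
So ceil(log2(1055)) = 11

bits = ceil(log2(1055)) = ceil(10.043) = 11 bits


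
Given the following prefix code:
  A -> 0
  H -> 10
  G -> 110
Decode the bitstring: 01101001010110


Decoding step by step:
Bits 0 -> A
Bits 110 -> G
Bits 10 -> H
Bits 0 -> A
Bits 10 -> H
Bits 10 -> H
Bits 110 -> G


Decoded message: AGHAHHG


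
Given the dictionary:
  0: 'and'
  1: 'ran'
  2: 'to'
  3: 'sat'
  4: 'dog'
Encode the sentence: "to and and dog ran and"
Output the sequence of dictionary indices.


Look up each word in the dictionary:
  'to' -> 2
  'and' -> 0
  'and' -> 0
  'dog' -> 4
  'ran' -> 1
  'and' -> 0

Encoded: [2, 0, 0, 4, 1, 0]


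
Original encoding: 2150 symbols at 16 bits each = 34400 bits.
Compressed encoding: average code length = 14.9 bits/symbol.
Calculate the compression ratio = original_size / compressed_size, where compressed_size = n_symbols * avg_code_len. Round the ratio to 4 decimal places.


original_size = n_symbols * orig_bits = 2150 * 16 = 34400 bits
compressed_size = n_symbols * avg_code_len = 2150 * 14.9 = 32035.0 bits
ratio = original_size / compressed_size = 34400 / 32035.0 = 1.0738

Compression ratio = 1.0738


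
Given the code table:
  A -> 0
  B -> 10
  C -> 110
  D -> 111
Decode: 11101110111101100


Decoding:
111 -> D
0 -> A
111 -> D
0 -> A
111 -> D
10 -> B
110 -> C
0 -> A


Result: DADADBCA


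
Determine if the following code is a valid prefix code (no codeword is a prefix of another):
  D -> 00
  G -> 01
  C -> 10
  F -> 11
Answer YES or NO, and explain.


Checking each pair (does one codeword prefix another?):
  D='00' vs G='01': no prefix
  D='00' vs C='10': no prefix
  D='00' vs F='11': no prefix
  G='01' vs D='00': no prefix
  G='01' vs C='10': no prefix
  G='01' vs F='11': no prefix
  C='10' vs D='00': no prefix
  C='10' vs G='01': no prefix
  C='10' vs F='11': no prefix
  F='11' vs D='00': no prefix
  F='11' vs G='01': no prefix
  F='11' vs C='10': no prefix
No violation found over all pairs.

YES -- this is a valid prefix code. No codeword is a prefix of any other codeword.


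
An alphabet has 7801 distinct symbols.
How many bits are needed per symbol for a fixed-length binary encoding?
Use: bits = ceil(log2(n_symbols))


log2(7801) = 12.9294
Bracket: 2^12 = 4096 < 7801 <= 2^13 = 8192
So ceil(log2(7801)) = 13

bits = ceil(log2(7801)) = ceil(12.9294) = 13 bits


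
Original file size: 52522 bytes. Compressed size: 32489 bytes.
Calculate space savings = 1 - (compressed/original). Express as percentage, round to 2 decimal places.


ratio = compressed/original = 32489/52522 = 0.618579
savings = 1 - ratio = 1 - 0.618579 = 0.381421
as a percentage: 0.381421 * 100 = 38.14%

Space savings = 1 - 32489/52522 = 38.14%


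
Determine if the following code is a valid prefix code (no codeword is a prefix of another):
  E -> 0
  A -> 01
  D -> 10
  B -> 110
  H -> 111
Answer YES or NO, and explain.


Checking each pair (does one codeword prefix another?):
  E='0' vs A='01': prefix -- VIOLATION

NO -- this is NOT a valid prefix code. E (0) is a prefix of A (01).


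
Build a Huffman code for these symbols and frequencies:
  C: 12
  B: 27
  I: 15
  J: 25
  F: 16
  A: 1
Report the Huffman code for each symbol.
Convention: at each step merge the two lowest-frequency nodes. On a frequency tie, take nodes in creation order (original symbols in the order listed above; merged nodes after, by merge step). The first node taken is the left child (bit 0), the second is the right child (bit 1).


Huffman tree construction:
Step 1: Merge A(1) + C(12) = 13
Step 2: Merge (A+C)(13) + I(15) = 28
Step 3: Merge F(16) + J(25) = 41
Step 4: Merge B(27) + ((A+C)+I)(28) = 55
Step 5: Merge (F+J)(41) + (B+((A+C)+I))(55) = 96
Read each symbol's code off the tree from the root (left child = 0, right child = 1).

Codes:
  C: 1101 (length 4)
  B: 10 (length 2)
  I: 111 (length 3)
  J: 01 (length 2)
  F: 00 (length 2)
  A: 1100 (length 4)
Average code length: 233/96 = 2.4271 bits/symbol


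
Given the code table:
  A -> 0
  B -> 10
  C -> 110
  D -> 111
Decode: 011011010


Decoding:
0 -> A
110 -> C
110 -> C
10 -> B


Result: ACCB


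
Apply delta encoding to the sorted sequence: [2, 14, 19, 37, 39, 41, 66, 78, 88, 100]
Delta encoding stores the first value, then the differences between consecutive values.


First value: 2
Deltas:
  14 - 2 = 12
  19 - 14 = 5
  37 - 19 = 18
  39 - 37 = 2
  41 - 39 = 2
  66 - 41 = 25
  78 - 66 = 12
  88 - 78 = 10
  100 - 88 = 12


Delta encoded: [2, 12, 5, 18, 2, 2, 25, 12, 10, 12]


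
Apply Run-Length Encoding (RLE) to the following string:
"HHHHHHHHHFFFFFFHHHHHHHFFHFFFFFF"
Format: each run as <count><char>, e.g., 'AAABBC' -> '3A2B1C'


Scanning runs left to right:
  i=0: run of 'H' x 9 -> '9H'
  i=9: run of 'F' x 6 -> '6F'
  i=15: run of 'H' x 7 -> '7H'
  i=22: run of 'F' x 2 -> '2F'
  i=24: run of 'H' x 1 -> '1H'
  i=25: run of 'F' x 6 -> '6F'

RLE = 9H6F7H2F1H6F


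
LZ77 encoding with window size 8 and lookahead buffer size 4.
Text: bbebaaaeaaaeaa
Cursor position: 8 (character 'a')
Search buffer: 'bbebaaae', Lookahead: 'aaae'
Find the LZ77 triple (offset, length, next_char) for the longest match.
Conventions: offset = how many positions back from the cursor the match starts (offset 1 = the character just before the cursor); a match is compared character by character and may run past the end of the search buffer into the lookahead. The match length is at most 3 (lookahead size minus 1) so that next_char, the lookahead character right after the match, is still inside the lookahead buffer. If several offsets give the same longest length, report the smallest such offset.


Try each offset into the search buffer:
  offset=1 (pos 7, char 'e'): match length 0
  offset=2 (pos 6, char 'a'): match length 1
  offset=3 (pos 5, char 'a'): match length 2
  offset=4 (pos 4, char 'a'): match length 3
  offset=5 (pos 3, char 'b'): match length 0
  offset=6 (pos 2, char 'e'): match length 0
  offset=7 (pos 1, char 'b'): match length 0
  offset=8 (pos 0, char 'b'): match length 0
Longest match has length 3 at offset 4.
next_char = character at position 8 + 3 = 11 -> 'e'

Best match: offset=4, length=3 (matching 'aaa' starting at position 4)
LZ77 triple: (4, 3, 'e')
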